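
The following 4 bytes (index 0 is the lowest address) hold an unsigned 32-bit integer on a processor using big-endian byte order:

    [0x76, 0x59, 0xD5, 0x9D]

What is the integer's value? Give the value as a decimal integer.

Big-endian stores the most-significant byte at the lowest address.
The bytes are already most-significant first: 0x7659D59D.
0x7659D59D = 1985598877.

1985598877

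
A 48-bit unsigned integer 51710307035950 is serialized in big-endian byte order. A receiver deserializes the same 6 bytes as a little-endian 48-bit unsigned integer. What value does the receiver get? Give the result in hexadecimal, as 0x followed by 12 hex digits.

51710307035950 in 48-bit hexadecimal is 0x2F07BE7B6B2E.
Stored big-endian, the bytes at ascending addresses are 2F 07 BE 7B 6B 2E.
Read back as little-endian, the first byte is least significant, giving 0x2E6B7BBE072F.

0x2E6B7BBE072F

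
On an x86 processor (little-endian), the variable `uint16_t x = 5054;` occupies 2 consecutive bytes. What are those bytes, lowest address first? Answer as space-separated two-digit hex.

BE 13

5054 in hexadecimal, padded to 16 bits, is 0x13BE.
Split into bytes (most-significant first): 13 BE.
Little-endian stores the least-significant byte at the lowest address.
So at ascending addresses the bytes are BE 13.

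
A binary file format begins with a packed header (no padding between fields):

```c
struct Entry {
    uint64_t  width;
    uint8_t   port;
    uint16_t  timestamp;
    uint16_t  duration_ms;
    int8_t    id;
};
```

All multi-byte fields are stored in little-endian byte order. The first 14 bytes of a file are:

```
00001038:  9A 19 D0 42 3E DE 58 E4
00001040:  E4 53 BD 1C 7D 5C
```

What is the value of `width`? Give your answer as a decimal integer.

16454145597588380058

`width` is the first field, at byte offset 0, occupying 8 bytes.
Bytes at offsets 0..7: 9A 19 D0 42 3E DE 58 E4.
Little-endian stores the least-significant byte at the lowest address.
Reassemble most-significant byte first: E4 58 DE 3E 42 D0 19 9A → 0xE458DE3E42D0199A.
0xE458DE3E42D0199A = 16454145597588380058.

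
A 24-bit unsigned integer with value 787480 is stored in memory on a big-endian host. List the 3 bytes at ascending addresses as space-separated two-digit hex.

0C 04 18

787480 in hexadecimal, padded to 24 bits, is 0x0C0418.
Split into bytes (most-significant first): 0C 04 18.
Big-endian stores the most-significant byte at the lowest address.
So the memory order matches the most-significant-first order: 0C 04 18.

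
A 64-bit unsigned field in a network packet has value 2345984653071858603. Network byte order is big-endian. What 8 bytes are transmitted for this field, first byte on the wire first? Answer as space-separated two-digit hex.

2345984653071858603 in hexadecimal, padded to 64 bits, is 0x208E9C9CC6DDBBAB.
Split into bytes (most-significant first): 20 8E 9C 9C C6 DD BB AB.
Big-endian: lowest address holds the most-significant byte.
So the memory order matches the most-significant-first order: 20 8E 9C 9C C6 DD BB AB.

20 8E 9C 9C C6 DD BB AB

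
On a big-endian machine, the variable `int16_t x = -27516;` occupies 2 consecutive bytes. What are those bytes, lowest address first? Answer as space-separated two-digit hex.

Two's complement of -27516 in 16 bits: 27516 = 0x6B7C; invert → 0x9483; add 1 → 0x9484.
Split into bytes (most-significant first): 94 84.
In big-endian order the high byte comes first in memory.
So the memory order matches the most-significant-first order: 94 84.

94 84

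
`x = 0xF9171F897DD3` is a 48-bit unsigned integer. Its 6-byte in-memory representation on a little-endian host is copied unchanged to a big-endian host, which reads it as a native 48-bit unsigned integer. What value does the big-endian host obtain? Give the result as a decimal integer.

232536124889081

Stored little-endian, the bytes at ascending addresses are D3 7D 89 1F 17 F9.
Read back as big-endian, the last byte is least significant, giving 0xD37D891F17F9.
0xD37D891F17F9 = 232536124889081.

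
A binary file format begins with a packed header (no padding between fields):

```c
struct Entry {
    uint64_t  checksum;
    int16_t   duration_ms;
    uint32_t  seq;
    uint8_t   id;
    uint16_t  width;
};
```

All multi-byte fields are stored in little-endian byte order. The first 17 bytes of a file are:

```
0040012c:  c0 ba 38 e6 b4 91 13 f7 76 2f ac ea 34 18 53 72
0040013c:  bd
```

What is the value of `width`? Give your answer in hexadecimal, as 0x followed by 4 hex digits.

`width` follows `checksum` (8 B), `duration_ms` (2 B), `seq` (4 B), `id` (1 B), so it starts at offset 8 + 2 + 4 + 1 = 15 and occupies 2 bytes.
Bytes at offsets 15..16: 72 BD.
Little-endian stores the least-significant byte at the lowest address.
Reassemble most-significant byte first: BD 72 → 0xBD72.

0xBD72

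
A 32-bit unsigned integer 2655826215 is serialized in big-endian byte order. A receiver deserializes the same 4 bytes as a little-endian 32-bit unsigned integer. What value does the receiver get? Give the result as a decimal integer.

665930910

2655826215 in 32-bit hexadecimal is 0x9E4CB127.
Stored big-endian, the bytes at ascending addresses are 9E 4C B1 27.
Read back as little-endian, the first byte is least significant, giving 0x27B14C9E.
0x27B14C9E = 665930910.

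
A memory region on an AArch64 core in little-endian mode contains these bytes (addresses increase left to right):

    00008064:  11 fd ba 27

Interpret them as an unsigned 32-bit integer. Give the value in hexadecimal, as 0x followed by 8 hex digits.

Little-endian: lowest address holds the least-significant byte.
Reassemble most-significant byte first: 27 BA FD 11 → 0x27BAFD11.

0x27BAFD11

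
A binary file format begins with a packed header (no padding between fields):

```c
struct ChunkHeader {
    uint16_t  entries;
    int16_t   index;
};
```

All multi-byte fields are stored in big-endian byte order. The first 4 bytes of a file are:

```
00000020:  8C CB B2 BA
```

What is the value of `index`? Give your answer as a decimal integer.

-19782

`index` follows `entries` (2 bytes), so it starts at byte offset 2 and occupies 2 bytes.
Bytes at offsets 2..3: B2 BA.
Big-endian stores the most-significant byte at the lowest address.
The bytes are already most-significant first: 0xB2BA.
Top bit is set, so as a signed 16-bit value this is 0xB2BA − 2^16 = -19782.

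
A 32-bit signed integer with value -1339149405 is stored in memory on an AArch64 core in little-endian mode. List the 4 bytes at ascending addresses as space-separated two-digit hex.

Two's complement of -1339149405 in 32 bits: 1339149405 = 0x4FD1CC5D; invert → 0xB02E33A2; add 1 → 0xB02E33A3.
Split into bytes (most-significant first): B0 2E 33 A3.
Little-endian stores the least-significant byte at the lowest address.
So at ascending addresses the bytes are A3 33 2E B0.

A3 33 2E B0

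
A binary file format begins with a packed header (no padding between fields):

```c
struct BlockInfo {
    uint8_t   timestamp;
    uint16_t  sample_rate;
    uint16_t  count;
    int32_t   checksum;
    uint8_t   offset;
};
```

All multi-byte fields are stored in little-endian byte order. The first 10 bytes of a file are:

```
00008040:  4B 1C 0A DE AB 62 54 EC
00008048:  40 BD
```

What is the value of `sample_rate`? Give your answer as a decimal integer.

`sample_rate` follows `timestamp` (1 byte), so it starts at byte offset 1 and occupies 2 bytes.
Bytes at offsets 1..2: 1C 0A.
In little-endian order the low byte comes first in memory.
Reassemble most-significant byte first: 0A 1C → 0x0A1C.
0x0A1C = 2588.

2588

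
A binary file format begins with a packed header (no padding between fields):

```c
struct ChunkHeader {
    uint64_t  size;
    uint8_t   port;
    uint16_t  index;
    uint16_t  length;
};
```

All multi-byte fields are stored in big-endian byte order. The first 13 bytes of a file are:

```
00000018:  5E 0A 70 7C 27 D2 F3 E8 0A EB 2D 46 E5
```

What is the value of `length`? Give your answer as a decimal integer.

`length` follows `size` (8 B), `port` (1 B), `index` (2 B), so it starts at offset 8 + 1 + 2 = 11 and occupies 2 bytes.
Bytes at offsets 11..12: 46 E5.
Big-endian: lowest address holds the most-significant byte.
The bytes are already most-significant first: 0x46E5.
0x46E5 = 18149.

18149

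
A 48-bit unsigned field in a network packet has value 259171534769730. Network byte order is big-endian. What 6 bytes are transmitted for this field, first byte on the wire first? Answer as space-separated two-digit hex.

259171534769730 in hexadecimal, padded to 48 bits, is 0xEBB713440E42.
Split into bytes (most-significant first): EB B7 13 44 0E 42.
Big-endian: lowest address holds the most-significant byte.
So the memory order matches the most-significant-first order: EB B7 13 44 0E 42.

EB B7 13 44 0E 42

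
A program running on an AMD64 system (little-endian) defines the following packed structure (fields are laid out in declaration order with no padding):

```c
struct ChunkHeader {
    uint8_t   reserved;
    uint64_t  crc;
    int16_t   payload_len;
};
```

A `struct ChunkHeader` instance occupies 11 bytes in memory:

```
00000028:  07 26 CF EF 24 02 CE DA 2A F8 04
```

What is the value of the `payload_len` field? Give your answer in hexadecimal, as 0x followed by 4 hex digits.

0x04F8

`payload_len` follows `reserved` (1 B), `crc` (8 B), so it starts at offset 1 + 8 = 9 and occupies 2 bytes.
Bytes at offsets 9..10: F8 04.
In little-endian order the low byte comes first in memory.
Reassemble most-significant byte first: 04 F8 → 0x04F8.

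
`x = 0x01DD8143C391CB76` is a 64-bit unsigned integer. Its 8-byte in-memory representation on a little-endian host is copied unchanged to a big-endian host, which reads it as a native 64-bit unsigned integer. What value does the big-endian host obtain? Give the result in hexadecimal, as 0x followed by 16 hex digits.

0x76CB91C34381DD01

Stored little-endian, the bytes at ascending addresses are 76 CB 91 C3 43 81 DD 01.
Read back as big-endian, the last byte is least significant, giving 0x76CB91C34381DD01.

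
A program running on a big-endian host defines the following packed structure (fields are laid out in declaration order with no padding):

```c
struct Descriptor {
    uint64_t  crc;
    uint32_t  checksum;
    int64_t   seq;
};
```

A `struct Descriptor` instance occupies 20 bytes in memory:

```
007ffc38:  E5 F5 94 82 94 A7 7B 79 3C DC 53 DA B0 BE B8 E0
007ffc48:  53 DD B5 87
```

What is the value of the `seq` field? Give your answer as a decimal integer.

-5710924003839986297

`seq` follows `crc` (8 B), `checksum` (4 B), so it starts at offset 8 + 4 = 12 and occupies 8 bytes.
Bytes at offsets 12..19: B0 BE B8 E0 53 DD B5 87.
Big-endian: lowest address holds the most-significant byte.
The bytes are already most-significant first: 0xB0BEB8E053DDB587.
Top bit is set, so as a signed 64-bit value this is 0xB0BEB8E053DDB587 − 2^64 = -5710924003839986297.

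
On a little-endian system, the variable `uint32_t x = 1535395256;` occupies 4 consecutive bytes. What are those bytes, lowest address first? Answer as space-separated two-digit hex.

1535395256 in hexadecimal, padded to 32 bits, is 0x5B8445B8.
Split into bytes (most-significant first): 5B 84 45 B8.
In little-endian order the low byte comes first in memory.
So at ascending addresses the bytes are B8 45 84 5B.

B8 45 84 5B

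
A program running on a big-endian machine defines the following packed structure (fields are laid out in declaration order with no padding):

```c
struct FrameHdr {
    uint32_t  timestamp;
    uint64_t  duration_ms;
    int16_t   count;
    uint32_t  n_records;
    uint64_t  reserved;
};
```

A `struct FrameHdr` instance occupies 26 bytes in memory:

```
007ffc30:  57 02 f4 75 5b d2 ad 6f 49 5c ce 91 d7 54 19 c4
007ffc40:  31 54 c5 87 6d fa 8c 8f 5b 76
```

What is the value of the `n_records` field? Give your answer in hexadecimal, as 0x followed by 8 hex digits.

`n_records` follows `timestamp` (4 B), `duration_ms` (8 B), `count` (2 B), so it starts at offset 4 + 8 + 2 = 14 and occupies 4 bytes.
Bytes at offsets 14..17: 19 C4 31 54.
Big-endian stores the most-significant byte at the lowest address.
The bytes are already most-significant first: 0x19C43154.

0x19C43154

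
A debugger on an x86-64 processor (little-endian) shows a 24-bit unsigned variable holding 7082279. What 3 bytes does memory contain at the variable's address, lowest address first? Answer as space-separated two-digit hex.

7082279 in hexadecimal, padded to 24 bits, is 0x6C1127.
Split into bytes (most-significant first): 6C 11 27.
Little-endian stores the least-significant byte at the lowest address.
So at ascending addresses the bytes are 27 11 6C.

27 11 6C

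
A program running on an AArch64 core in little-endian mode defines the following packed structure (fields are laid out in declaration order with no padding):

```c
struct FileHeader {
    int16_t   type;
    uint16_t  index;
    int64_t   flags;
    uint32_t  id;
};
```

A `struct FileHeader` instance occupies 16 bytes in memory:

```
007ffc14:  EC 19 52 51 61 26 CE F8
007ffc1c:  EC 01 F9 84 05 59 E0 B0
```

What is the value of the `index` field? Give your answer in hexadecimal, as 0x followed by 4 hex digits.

`index` follows `type` (2 bytes), so it starts at byte offset 2 and occupies 2 bytes.
Bytes at offsets 2..3: 52 51.
Little-endian: lowest address holds the least-significant byte.
Reassemble most-significant byte first: 51 52 → 0x5152.

0x5152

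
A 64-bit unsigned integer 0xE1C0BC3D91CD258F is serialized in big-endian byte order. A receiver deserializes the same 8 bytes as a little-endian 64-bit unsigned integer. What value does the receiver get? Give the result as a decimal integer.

Stored big-endian, the bytes at ascending addresses are E1 C0 BC 3D 91 CD 25 8F.
Read back as little-endian, the first byte is least significant, giving 0x8F25CD913DBCC0E1.
0x8F25CD913DBCC0E1 = 10314876545251721441.

10314876545251721441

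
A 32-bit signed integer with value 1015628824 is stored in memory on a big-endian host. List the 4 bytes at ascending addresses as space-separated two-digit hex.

3C 89 44 18

1015628824 in hexadecimal, padded to 32 bits, is 0x3C894418.
Split into bytes (most-significant first): 3C 89 44 18.
In big-endian order the high byte comes first in memory.
So the memory order matches the most-significant-first order: 3C 89 44 18.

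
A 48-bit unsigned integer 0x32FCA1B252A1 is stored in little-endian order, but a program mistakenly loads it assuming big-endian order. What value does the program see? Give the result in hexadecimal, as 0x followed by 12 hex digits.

0xA152B2A1FC32

Stored little-endian, the bytes at ascending addresses are A1 52 B2 A1 FC 32.
Read back as big-endian, the last byte is least significant, giving 0xA152B2A1FC32.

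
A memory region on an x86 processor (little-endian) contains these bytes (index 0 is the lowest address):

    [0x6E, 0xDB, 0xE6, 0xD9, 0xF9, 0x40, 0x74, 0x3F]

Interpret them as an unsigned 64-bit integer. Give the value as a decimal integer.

4572350963534715758

Little-endian stores the least-significant byte at the lowest address.
Reassemble most-significant byte first: 3F 74 40 F9 D9 E6 DB 6E → 0x3F7440F9D9E6DB6E.
0x3F7440F9D9E6DB6E = 4572350963534715758.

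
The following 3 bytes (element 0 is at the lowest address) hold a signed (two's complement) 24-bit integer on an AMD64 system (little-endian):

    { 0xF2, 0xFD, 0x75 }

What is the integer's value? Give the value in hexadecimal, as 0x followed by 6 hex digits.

0x75FDF2

Little-endian stores the least-significant byte at the lowest address.
Reassemble most-significant byte first: 75 FD F2 → 0x75FDF2.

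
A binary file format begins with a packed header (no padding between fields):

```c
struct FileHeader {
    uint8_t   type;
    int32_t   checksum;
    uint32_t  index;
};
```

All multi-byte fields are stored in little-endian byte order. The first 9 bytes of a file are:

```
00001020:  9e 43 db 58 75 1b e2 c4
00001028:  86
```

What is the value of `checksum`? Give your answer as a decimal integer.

`checksum` follows `type` (1 byte), so it starts at byte offset 1 and occupies 4 bytes.
Bytes at offsets 1..4: 43 DB 58 75.
Little-endian: lowest address holds the least-significant byte.
Reassemble most-significant byte first: 75 58 DB 43 → 0x7558DB43.
0x7558DB43 = 1968757571.

1968757571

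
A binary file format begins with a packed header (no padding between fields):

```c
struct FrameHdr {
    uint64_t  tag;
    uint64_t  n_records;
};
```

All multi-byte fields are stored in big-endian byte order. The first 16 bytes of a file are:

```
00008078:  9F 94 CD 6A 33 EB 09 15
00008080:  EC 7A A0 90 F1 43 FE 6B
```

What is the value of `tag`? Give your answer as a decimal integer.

`tag` is the first field, at byte offset 0, occupying 8 bytes.
Bytes at offsets 0..7: 9F 94 CD 6A 33 EB 09 15.
In big-endian order the high byte comes first in memory.
The bytes are already most-significant first: 0x9F94CD6A33EB0915.
0x9F94CD6A33EB0915 = 11499041604604987669.

11499041604604987669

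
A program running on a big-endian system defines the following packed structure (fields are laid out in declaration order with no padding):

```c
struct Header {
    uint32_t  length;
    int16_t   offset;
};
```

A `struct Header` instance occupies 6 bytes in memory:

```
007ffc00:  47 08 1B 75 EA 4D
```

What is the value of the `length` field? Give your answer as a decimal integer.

`length` is the first field, at byte offset 0, occupying 4 bytes.
Bytes at offsets 0..3: 47 08 1B 75.
Big-endian: lowest address holds the most-significant byte.
The bytes are already most-significant first: 0x47081B75.
0x47081B75 = 1191713653.

1191713653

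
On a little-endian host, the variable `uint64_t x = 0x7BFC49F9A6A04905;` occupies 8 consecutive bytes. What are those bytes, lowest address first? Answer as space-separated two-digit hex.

05 49 A0 A6 F9 49 FC 7B

Split into bytes (most-significant first): 7B FC 49 F9 A6 A0 49 05.
Little-endian stores the least-significant byte at the lowest address.
So at ascending addresses the bytes are 05 49 A0 A6 F9 49 FC 7B.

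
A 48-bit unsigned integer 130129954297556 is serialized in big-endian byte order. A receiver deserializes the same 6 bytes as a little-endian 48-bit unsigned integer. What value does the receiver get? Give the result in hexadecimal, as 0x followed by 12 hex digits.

130129954297556 in 48-bit hexadecimal is 0x765A3DB356D4.
Stored big-endian, the bytes at ascending addresses are 76 5A 3D B3 56 D4.
Read back as little-endian, the first byte is least significant, giving 0xD456B33D5A76.

0xD456B33D5A76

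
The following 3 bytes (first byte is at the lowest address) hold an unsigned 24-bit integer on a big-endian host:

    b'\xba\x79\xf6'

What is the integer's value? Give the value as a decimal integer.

12220918

Big-endian: lowest address holds the most-significant byte.
The bytes are already most-significant first: 0xBA79F6.
0xBA79F6 = 12220918.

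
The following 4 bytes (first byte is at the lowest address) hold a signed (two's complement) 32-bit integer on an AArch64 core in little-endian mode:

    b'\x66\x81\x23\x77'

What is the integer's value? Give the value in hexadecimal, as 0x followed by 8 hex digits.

Little-endian stores the least-significant byte at the lowest address.
Reassemble most-significant byte first: 77 23 81 66 → 0x77238166.

0x77238166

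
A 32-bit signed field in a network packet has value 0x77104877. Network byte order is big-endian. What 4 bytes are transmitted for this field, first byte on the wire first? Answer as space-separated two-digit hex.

Split into bytes (most-significant first): 77 10 48 77.
Big-endian: lowest address holds the most-significant byte.
So the memory order matches the most-significant-first order: 77 10 48 77.

77 10 48 77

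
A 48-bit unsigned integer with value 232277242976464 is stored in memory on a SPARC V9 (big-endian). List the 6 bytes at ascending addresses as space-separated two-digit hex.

232277242976464 in hexadecimal, padded to 48 bits, is 0xD341428E98D0.
Split into bytes (most-significant first): D3 41 42 8E 98 D0.
Big-endian stores the most-significant byte at the lowest address.
So the memory order matches the most-significant-first order: D3 41 42 8E 98 D0.

D3 41 42 8E 98 D0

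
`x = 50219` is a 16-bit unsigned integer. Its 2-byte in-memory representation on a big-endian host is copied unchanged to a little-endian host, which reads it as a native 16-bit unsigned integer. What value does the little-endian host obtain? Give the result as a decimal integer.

50219 in 16-bit hexadecimal is 0xC42B.
Stored big-endian, the bytes at ascending addresses are C4 2B.
Read back as little-endian, the first byte is least significant, giving 0x2BC4.
0x2BC4 = 11204.

11204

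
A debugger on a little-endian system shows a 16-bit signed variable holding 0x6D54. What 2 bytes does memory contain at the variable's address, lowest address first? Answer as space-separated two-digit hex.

54 6D

Split into bytes (most-significant first): 6D 54.
Little-endian: lowest address holds the least-significant byte.
So at ascending addresses the bytes are 54 6D.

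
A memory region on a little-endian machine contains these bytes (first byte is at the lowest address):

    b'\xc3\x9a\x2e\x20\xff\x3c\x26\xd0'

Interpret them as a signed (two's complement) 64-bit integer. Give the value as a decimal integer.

-3448001398251283773

Little-endian stores the least-significant byte at the lowest address.
Reassemble most-significant byte first: D0 26 3C FF 20 2E 9A C3 → 0xD0263CFF202E9AC3.
Top bit is set, so as a signed 64-bit value this is 0xD0263CFF202E9AC3 − 2^64 = -3448001398251283773.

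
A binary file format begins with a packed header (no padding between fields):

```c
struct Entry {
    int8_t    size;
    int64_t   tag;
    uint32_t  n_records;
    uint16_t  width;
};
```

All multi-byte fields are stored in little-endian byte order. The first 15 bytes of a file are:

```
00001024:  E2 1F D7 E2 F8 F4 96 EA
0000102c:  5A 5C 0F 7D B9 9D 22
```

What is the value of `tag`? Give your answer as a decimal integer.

`tag` follows `size` (1 byte), so it starts at byte offset 1 and occupies 8 bytes.
Bytes at offsets 1..8: 1F D7 E2 F8 F4 96 EA 5A.
Little-endian stores the least-significant byte at the lowest address.
Reassemble most-significant byte first: 5A EA 96 F4 F8 E2 D7 1F → 0x5AEA96F4F8E2D71F.
0x5AEA96F4F8E2D71F = 6551214586855610143.

6551214586855610143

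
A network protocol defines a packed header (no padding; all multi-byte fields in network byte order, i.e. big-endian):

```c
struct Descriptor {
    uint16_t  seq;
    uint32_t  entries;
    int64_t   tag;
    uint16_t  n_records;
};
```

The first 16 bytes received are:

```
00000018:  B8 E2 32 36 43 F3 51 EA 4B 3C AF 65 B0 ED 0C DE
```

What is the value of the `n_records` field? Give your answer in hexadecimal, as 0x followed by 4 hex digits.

0x0CDE

`n_records` follows `seq` (2 B), `entries` (4 B), `tag` (8 B), so it starts at offset 2 + 4 + 8 = 14 and occupies 2 bytes.
Bytes at offsets 14..15: 0C DE.
In big-endian order the high byte comes first in memory.
The bytes are already most-significant first: 0x0CDE.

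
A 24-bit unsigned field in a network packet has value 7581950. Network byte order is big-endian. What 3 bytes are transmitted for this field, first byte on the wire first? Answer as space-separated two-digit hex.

7581950 in hexadecimal, padded to 24 bits, is 0x73B0FE.
Split into bytes (most-significant first): 73 B0 FE.
Big-endian stores the most-significant byte at the lowest address.
So the memory order matches the most-significant-first order: 73 B0 FE.

73 B0 FE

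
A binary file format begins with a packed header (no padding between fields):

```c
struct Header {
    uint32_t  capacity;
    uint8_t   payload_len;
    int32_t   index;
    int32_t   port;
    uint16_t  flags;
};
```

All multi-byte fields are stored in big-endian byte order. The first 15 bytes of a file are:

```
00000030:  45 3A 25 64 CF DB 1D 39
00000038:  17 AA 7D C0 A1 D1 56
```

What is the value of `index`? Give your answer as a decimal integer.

`index` follows `capacity` (4 B), `payload_len` (1 B), so it starts at offset 4 + 1 = 5 and occupies 4 bytes.
Bytes at offsets 5..8: DB 1D 39 17.
In big-endian order the high byte comes first in memory.
The bytes are already most-significant first: 0xDB1D3917.
Top bit is set, so as a signed 32-bit value this is 0xDB1D3917 − 2^32 = -618841833.

-618841833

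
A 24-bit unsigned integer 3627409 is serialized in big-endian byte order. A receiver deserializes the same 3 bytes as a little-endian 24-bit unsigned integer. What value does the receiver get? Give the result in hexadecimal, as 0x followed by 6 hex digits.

3627409 in 24-bit hexadecimal is 0x375991.
Stored big-endian, the bytes at ascending addresses are 37 59 91.
Read back as little-endian, the first byte is least significant, giving 0x915937.

0x915937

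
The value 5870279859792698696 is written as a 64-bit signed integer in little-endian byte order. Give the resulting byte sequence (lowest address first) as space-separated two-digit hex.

5870279859792698696 in hexadecimal, padded to 64 bits, is 0x51776C6E2F12DD48.
Split into bytes (most-significant first): 51 77 6C 6E 2F 12 DD 48.
Little-endian stores the least-significant byte at the lowest address.
So at ascending addresses the bytes are 48 DD 12 2F 6E 6C 77 51.

48 DD 12 2F 6E 6C 77 51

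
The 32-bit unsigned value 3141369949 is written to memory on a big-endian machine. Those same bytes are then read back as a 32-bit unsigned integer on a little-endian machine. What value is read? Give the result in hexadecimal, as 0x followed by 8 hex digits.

0x5D803DBB

3141369949 in 32-bit hexadecimal is 0xBB3D805D.
Stored big-endian, the bytes at ascending addresses are BB 3D 80 5D.
Read back as little-endian, the first byte is least significant, giving 0x5D803DBB.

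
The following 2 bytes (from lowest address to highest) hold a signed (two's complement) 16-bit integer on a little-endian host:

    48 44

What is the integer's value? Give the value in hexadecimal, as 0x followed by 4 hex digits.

0x4448

Little-endian: lowest address holds the least-significant byte.
Reassemble most-significant byte first: 44 48 → 0x4448.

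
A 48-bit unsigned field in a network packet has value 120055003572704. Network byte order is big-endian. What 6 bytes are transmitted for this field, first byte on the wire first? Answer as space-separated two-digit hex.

120055003572704 in hexadecimal, padded to 48 bits, is 0x6D307BD769E0.
Split into bytes (most-significant first): 6D 30 7B D7 69 E0.
In big-endian order the high byte comes first in memory.
So the memory order matches the most-significant-first order: 6D 30 7B D7 69 E0.

6D 30 7B D7 69 E0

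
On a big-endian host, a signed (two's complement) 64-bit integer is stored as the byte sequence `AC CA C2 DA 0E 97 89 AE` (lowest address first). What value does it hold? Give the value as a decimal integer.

-5995765712086922834

Big-endian stores the most-significant byte at the lowest address.
The bytes are already most-significant first: 0xACCAC2DA0E9789AE.
Top bit is set, so as a signed 64-bit value this is 0xACCAC2DA0E9789AE − 2^64 = -5995765712086922834.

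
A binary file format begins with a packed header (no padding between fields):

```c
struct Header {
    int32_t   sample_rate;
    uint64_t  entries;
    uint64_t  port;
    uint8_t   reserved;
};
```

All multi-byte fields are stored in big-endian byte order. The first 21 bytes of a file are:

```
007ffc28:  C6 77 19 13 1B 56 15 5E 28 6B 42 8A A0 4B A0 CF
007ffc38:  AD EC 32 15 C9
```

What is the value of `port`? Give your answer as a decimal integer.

`port` follows `sample_rate` (4 B), `entries` (8 B), so it starts at offset 4 + 8 = 12 and occupies 8 bytes.
Bytes at offsets 12..19: A0 4B A0 CF AD EC 32 15.
Big-endian: lowest address holds the most-significant byte.
The bytes are already most-significant first: 0xA04BA0CFADEC3215.
0xA04BA0CFADEC3215 = 11550502483158381077.

11550502483158381077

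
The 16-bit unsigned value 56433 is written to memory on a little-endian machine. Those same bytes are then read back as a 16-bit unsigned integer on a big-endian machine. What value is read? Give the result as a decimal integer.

56433 in 16-bit hexadecimal is 0xDC71.
Stored little-endian, the bytes at ascending addresses are 71 DC.
Read back as big-endian, the last byte is least significant, giving 0x71DC.
0x71DC = 29148.

29148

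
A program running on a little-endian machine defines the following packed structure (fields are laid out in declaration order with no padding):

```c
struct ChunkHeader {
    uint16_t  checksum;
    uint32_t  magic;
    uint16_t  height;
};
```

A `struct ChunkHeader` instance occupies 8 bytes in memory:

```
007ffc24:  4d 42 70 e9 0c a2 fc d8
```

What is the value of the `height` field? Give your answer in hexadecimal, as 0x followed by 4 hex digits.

0xD8FC

`height` follows `checksum` (2 B), `magic` (4 B), so it starts at offset 2 + 4 = 6 and occupies 2 bytes.
Bytes at offsets 6..7: FC D8.
Little-endian: lowest address holds the least-significant byte.
Reassemble most-significant byte first: D8 FC → 0xD8FC.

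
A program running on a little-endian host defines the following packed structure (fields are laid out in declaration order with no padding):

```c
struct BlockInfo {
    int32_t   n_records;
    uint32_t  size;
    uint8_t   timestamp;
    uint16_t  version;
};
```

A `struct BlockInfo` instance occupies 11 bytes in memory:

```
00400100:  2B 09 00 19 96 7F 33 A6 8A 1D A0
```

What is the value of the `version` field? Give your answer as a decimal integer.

40989

`version` follows `n_records` (4 B), `size` (4 B), `timestamp` (1 B), so it starts at offset 4 + 4 + 1 = 9 and occupies 2 bytes.
Bytes at offsets 9..10: 1D A0.
In little-endian order the low byte comes first in memory.
Reassemble most-significant byte first: A0 1D → 0xA01D.
0xA01D = 40989.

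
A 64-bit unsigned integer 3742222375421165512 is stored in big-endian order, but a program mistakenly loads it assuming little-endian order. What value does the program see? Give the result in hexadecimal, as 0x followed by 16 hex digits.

0xC83F7F5D6C0BEF33

3742222375421165512 in 64-bit hexadecimal is 0x33EF0B6C5D7F3FC8.
Stored big-endian, the bytes at ascending addresses are 33 EF 0B 6C 5D 7F 3F C8.
Read back as little-endian, the first byte is least significant, giving 0xC83F7F5D6C0BEF33.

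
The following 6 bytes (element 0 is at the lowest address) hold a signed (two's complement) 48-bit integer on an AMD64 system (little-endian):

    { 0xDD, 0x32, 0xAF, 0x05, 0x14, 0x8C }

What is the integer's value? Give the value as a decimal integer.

Little-endian stores the least-significant byte at the lowest address.
Reassemble most-significant byte first: 8C 14 05 AF 32 DD → 0x8C1405AF32DD.
Top bit is set, so as a signed 48-bit value this is 0x8C1405AF32DD − 2^48 = -127457354108195.

-127457354108195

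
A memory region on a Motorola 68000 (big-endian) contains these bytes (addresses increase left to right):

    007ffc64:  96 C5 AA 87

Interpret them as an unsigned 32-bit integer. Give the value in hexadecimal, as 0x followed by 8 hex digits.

Big-endian stores the most-significant byte at the lowest address.
The bytes are already most-significant first: 0x96C5AA87.

0x96C5AA87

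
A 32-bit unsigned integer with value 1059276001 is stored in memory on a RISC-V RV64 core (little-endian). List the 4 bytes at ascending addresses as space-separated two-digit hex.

1059276001 in hexadecimal, padded to 32 bits, is 0x3F2344E1.
Split into bytes (most-significant first): 3F 23 44 E1.
Little-endian stores the least-significant byte at the lowest address.
So at ascending addresses the bytes are E1 44 23 3F.

E1 44 23 3F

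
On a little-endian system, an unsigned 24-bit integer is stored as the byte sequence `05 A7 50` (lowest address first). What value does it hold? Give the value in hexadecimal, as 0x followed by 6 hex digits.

In little-endian order the low byte comes first in memory.
Reassemble most-significant byte first: 50 A7 05 → 0x50A705.

0x50A705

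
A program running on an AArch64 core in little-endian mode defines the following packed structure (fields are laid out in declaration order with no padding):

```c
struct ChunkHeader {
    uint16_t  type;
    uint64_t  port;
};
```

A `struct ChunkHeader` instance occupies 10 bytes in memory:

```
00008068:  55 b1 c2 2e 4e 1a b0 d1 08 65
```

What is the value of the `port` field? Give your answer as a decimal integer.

`port` follows `type` (2 bytes), so it starts at byte offset 2 and occupies 8 bytes.
Bytes at offsets 2..9: C2 2E 4E 1A B0 D1 08 65.
Little-endian stores the least-significant byte at the lowest address.
Reassemble most-significant byte first: 65 08 D1 B0 1A 4E 2E C2 → 0x6508D1B01A4E2EC2.
0x6508D1B01A4E2EC2 = 7280299351930187458.

7280299351930187458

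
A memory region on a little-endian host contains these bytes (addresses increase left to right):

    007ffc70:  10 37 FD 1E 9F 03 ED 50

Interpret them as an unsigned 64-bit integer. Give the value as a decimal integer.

In little-endian order the low byte comes first in memory.
Reassemble most-significant byte first: 50 ED 03 9F 1E FD 37 10 → 0x50ED039F1EFD3710.
0x50ED039F1EFD3710 = 5831321074469254928.

5831321074469254928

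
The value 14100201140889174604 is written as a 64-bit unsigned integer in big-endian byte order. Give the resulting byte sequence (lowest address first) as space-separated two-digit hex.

C3 AD FA 3B 48 41 C2 4C

14100201140889174604 in hexadecimal, padded to 64 bits, is 0xC3ADFA3B4841C24C.
Split into bytes (most-significant first): C3 AD FA 3B 48 41 C2 4C.
In big-endian order the high byte comes first in memory.
So the memory order matches the most-significant-first order: C3 AD FA 3B 48 41 C2 4C.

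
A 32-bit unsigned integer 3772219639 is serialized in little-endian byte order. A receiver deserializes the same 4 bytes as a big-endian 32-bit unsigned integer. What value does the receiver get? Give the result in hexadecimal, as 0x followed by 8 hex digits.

0xF780D7E0

3772219639 in 32-bit hexadecimal is 0xE0D780F7.
Stored little-endian, the bytes at ascending addresses are F7 80 D7 E0.
Read back as big-endian, the last byte is least significant, giving 0xF780D7E0.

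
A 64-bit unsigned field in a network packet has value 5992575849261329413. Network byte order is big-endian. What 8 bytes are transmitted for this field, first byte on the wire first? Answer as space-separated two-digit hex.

5992575849261329413 in hexadecimal, padded to 64 bits, is 0x5329E7FC20CE6C05.
Split into bytes (most-significant first): 53 29 E7 FC 20 CE 6C 05.
In big-endian order the high byte comes first in memory.
So the memory order matches the most-significant-first order: 53 29 E7 FC 20 CE 6C 05.

53 29 E7 FC 20 CE 6C 05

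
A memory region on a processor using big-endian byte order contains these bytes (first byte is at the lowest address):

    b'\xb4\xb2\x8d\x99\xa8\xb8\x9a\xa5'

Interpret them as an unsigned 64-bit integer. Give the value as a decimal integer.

13020625163781708453

Big-endian stores the most-significant byte at the lowest address.
The bytes are already most-significant first: 0xB4B28D99A8B89AA5.
0xB4B28D99A8B89AA5 = 13020625163781708453.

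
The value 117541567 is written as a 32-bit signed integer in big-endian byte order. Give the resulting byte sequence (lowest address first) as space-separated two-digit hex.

117541567 in hexadecimal, padded to 32 bits, is 0x07018ABF.
Split into bytes (most-significant first): 07 01 8A BF.
Big-endian stores the most-significant byte at the lowest address.
So the memory order matches the most-significant-first order: 07 01 8A BF.

07 01 8A BF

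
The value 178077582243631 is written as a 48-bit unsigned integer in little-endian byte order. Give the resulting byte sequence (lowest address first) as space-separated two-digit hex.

178077582243631 in hexadecimal, padded to 48 bits, is 0xA1F5EB08372F.
Split into bytes (most-significant first): A1 F5 EB 08 37 2F.
In little-endian order the low byte comes first in memory.
So at ascending addresses the bytes are 2F 37 08 EB F5 A1.

2F 37 08 EB F5 A1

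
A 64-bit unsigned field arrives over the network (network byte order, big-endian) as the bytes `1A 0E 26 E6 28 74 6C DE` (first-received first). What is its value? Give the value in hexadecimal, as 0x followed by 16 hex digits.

0x1A0E26E628746CDE

Big-endian: lowest address holds the most-significant byte.
The bytes are already most-significant first: 0x1A0E26E628746CDE.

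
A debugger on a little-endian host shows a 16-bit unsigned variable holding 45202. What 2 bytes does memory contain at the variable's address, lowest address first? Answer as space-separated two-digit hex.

45202 in hexadecimal, padded to 16 bits, is 0xB092.
Split into bytes (most-significant first): B0 92.
Little-endian: lowest address holds the least-significant byte.
So at ascending addresses the bytes are 92 B0.

92 B0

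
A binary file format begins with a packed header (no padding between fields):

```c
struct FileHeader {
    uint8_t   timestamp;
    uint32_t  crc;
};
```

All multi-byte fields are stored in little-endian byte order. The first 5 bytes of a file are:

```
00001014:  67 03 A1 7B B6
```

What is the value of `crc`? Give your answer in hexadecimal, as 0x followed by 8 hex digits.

0xB67BA103

`crc` follows `timestamp` (1 byte), so it starts at byte offset 1 and occupies 4 bytes.
Bytes at offsets 1..4: 03 A1 7B B6.
In little-endian order the low byte comes first in memory.
Reassemble most-significant byte first: B6 7B A1 03 → 0xB67BA103.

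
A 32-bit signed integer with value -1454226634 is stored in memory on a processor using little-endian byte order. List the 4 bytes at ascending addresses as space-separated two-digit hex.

36 43 52 A9

Two's complement of -1454226634 in 32 bits: 1454226634 = 0x56ADBCCA; invert → 0xA9524335; add 1 → 0xA9524336.
Split into bytes (most-significant first): A9 52 43 36.
Little-endian stores the least-significant byte at the lowest address.
So at ascending addresses the bytes are 36 43 52 A9.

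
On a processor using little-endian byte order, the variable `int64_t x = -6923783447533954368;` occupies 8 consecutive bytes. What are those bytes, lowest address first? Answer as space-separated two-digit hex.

C0 5A 02 64 A3 C7 E9 9F

Two's complement of -6923783447533954368 in 64 bits: 6923783447533954368 = 0x6016385C9BFDA540; invert → 0x9FE9C7A364025ABF; add 1 → 0x9FE9C7A364025AC0.
Split into bytes (most-significant first): 9F E9 C7 A3 64 02 5A C0.
In little-endian order the low byte comes first in memory.
So at ascending addresses the bytes are C0 5A 02 64 A3 C7 E9 9F.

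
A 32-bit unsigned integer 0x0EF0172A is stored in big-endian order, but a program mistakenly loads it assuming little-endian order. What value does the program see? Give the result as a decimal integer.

706211854

Stored big-endian, the bytes at ascending addresses are 0E F0 17 2A.
Read back as little-endian, the first byte is least significant, giving 0x2A17F00E.
0x2A17F00E = 706211854.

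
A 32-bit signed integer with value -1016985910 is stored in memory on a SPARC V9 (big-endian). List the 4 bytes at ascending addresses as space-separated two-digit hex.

C3 62 06 CA

Two's complement of -1016985910 in 32 bits: 1016985910 = 0x3C9DF936; invert → 0xC36206C9; add 1 → 0xC36206CA.
Split into bytes (most-significant first): C3 62 06 CA.
Big-endian stores the most-significant byte at the lowest address.
So the memory order matches the most-significant-first order: C3 62 06 CA.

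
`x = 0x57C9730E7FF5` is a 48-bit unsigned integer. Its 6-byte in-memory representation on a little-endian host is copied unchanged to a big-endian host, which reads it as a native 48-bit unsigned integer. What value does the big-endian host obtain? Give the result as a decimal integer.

Stored little-endian, the bytes at ascending addresses are F5 7F 0E 73 C9 57.
Read back as big-endian, the last byte is least significant, giving 0xF57F0E73C957.
0xF57F0E73C957 = 269926052120919.

269926052120919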